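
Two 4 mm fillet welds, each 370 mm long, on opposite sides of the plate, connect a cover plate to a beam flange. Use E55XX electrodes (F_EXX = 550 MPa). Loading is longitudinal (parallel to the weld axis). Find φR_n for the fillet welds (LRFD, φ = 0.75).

φR_n ≈ 518 kN

Effective throat t_e = 0.707 × 4 = 2.828 mm.
Total length L = 740 mm; A_we = 2.828 × 740 = 2093 mm².
F_nw = 0.6 F_EXX = 0.6 × 550 = 330 MPa.
φR_n = 0.75 × 330 × 2093 × 10⁻³ = 517.9 kN.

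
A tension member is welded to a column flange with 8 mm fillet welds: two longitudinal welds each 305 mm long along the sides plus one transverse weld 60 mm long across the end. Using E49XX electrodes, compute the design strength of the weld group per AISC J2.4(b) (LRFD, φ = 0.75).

φR_n ≈ 836 kN

E49XX → F_EXX = 490 MPa.
t_e = 0.707 × 8 = 5.656 mm.
R_nwl = 0.6 × 490 × 5.656 × 610 × 10⁻³ = 1014 kN (longitudinal, 2 welds).
R_nwt = 0.6 × 490 × 5.656 × 60 × 10⁻³ = 99.77 kN (transverse, base value).
(i) R_nwl + R_nwt = 1114 kN; (ii) 0.85 R_nwl + 1.5 R_nwt = 1012 kN.
R_n = max = 1114 kN [governs: (i)]; φR_n = 835.6 kN.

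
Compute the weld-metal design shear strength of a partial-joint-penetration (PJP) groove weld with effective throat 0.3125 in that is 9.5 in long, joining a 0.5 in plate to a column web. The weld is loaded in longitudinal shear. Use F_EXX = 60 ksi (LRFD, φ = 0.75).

φR_n ≈ 80.2 kips

Effective throat (given) t_e = 0.3125 in.
A_we = 0.3125 × 9.5 = 2.969 in².
F_nw = 0.6 F_EXX = 36 ksi.
φR_n = 0.75 × 36 × 2.969 = 80.16 kips.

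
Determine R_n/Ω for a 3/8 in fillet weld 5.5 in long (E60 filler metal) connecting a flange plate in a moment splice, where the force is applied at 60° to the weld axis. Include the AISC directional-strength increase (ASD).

R_n/Ω ≈ 36.8 kip

E60XX → F_EXX = 60 ksi.
t_e = 0.707 × 0.375 = 0.2651 in; A_we = 0.2651 × 5.5 = 1.458 in².
Directional factor: 1.0 + 0.5 sin^1.5(60°) = 1.403.
F_nw = 0.6 × 60 × 1.403 = 50.51 ksi.
R_n/Ω = (50.51 × 1.458) / 2.0 = 36.82 kip.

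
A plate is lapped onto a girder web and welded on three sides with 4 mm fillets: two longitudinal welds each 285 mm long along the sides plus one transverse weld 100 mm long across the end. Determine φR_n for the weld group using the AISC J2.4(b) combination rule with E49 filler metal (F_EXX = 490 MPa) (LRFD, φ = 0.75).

t_e = 0.707 × 4 = 2.828 mm.
R_nwl = 0.6 × 490 × 2.828 × 570 × 10⁻³ = 473.9 kN (longitudinal, 2 welds).
R_nwt = 0.6 × 490 × 2.828 × 100 × 10⁻³ = 83.14 kN (transverse, base value).
(i) R_nwl + R_nwt = 557.1 kN; (ii) 0.85 R_nwl + 1.5 R_nwt = 527.5 kN.
R_n = max = 557.1 kN [governs: (i)]; φR_n = 417.8 kN.

φR_n ≈ 418 kN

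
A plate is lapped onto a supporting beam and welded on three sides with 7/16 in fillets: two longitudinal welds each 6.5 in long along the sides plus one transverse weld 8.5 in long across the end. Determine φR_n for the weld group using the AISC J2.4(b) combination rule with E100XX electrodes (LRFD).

E100XX → F_EXX = 100 ksi.
t_e = 0.707 × 0.4375 = 0.3093 in.
R_nwl = 0.6 × 100 × 0.3093 × 13 = 241.3 kip (longitudinal, 2 welds).
R_nwt = 0.6 × 100 × 0.3093 × 8.5 = 157.7 kip (transverse, base value).
(i) R_nwl + R_nwt = 399 kip; (ii) 0.85 R_nwl + 1.5 R_nwt = 441.7 kip.
R_n = max = 441.7 kip [governs: (ii)]; φR_n = 331.3 kip.

φR_n ≈ 331 kip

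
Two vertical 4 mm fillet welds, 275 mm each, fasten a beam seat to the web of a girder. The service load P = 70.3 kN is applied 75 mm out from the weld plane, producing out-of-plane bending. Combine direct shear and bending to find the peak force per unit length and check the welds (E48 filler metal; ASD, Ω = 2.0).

E48XX → F_EXX = 480 MPa.
L_w = 2 × 275 = 550 mm; section modulus (unit throat) S = 2 × L²/6 = 25210 mm².
Direct shear f_v = P/L_w = 70.3×10³/550 = 127.8 N/mm.
Moment M = P × e = 70.3×10³ × 75 = 5272500 N·mm; bending f_b = M/S = 209.2 N/mm.
f_max = √(f_v² + f_b²) = √(127.8² + 209.2²) = 245.1 N/mm.
r_n/Ω = (1/2.0) × 0.6 × 480 × (0.707 × 4) = 407.2 N/mm → adequate.

f_max ≈ 245 N/mm; adequate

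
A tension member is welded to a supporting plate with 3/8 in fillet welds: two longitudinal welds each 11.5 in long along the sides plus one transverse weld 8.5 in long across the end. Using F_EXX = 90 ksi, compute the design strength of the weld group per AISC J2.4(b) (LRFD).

φR_n ≈ 347 kip

t_e = 0.707 × 0.375 = 0.2651 in.
R_nwl = 0.6 × 90 × 0.2651 × 23 = 329.3 kip (longitudinal, 2 welds).
R_nwt = 0.6 × 90 × 0.2651 × 8.5 = 121.7 kip (transverse, base value).
(i) R_nwl + R_nwt = 451 kip; (ii) 0.85 R_nwl + 1.5 R_nwt = 462.4 kip.
R_n = max = 462.4 kip [governs: (ii)]; φR_n = 346.8 kip.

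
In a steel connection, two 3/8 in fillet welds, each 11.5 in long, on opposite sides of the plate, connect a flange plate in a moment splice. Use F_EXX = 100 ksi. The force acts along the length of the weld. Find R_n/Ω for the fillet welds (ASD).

R_n/Ω ≈ 183 kip

Effective throat t_e = 0.707 × 0.375 = 0.2651 in.
Total length L = 23 in; A_we = 0.2651 × 23 = 6.098 in².
F_nw = 0.6 F_EXX = 0.6 × 100 = 60 ksi.
R_n = 60 × 6.098 = 365.9 kip; R_n/Ω = 365.9/2.0 = 182.9 kip.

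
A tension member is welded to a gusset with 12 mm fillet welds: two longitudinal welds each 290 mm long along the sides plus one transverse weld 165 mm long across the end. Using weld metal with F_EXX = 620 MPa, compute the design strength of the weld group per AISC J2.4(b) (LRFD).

φR_n ≈ 1760 kN

t_e = 0.707 × 12 = 8.484 mm.
R_nwl = 0.6 × 620 × 8.484 × 580 × 10⁻³ = 1831 kN (longitudinal, 2 welds).
R_nwt = 0.6 × 620 × 8.484 × 165 × 10⁻³ = 520.7 kN (transverse, base value).
(i) R_nwl + R_nwt = 2351 kN; (ii) 0.85 R_nwl + 1.5 R_nwt = 2337 kN.
R_n = max = 2351 kN [governs: (i)]; φR_n = 1763 kN.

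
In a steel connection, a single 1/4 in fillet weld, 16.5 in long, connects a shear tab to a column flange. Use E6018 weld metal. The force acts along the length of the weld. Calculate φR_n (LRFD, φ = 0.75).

φR_n ≈ 78.7 kips

E60XX → F_EXX = 60 ksi.
Effective throat t_e = 0.707 × 0.25 = 0.1767 in.
Total length L = 16.5 in; A_we = 0.1767 × 16.5 = 2.916 in².
F_nw = 0.6 F_EXX = 0.6 × 60 = 36 ksi.
φR_n = 0.75 × 36 × 2.916 = 78.74 kips.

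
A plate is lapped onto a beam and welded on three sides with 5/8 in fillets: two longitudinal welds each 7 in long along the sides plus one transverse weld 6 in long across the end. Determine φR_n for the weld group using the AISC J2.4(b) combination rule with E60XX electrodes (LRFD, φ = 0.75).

E60XX → F_EXX = 60 ksi.
t_e = 0.707 × 0.625 = 0.4419 in.
R_nwl = 0.6 × 60 × 0.4419 × 14 = 222.7 kip (longitudinal, 2 welds).
R_nwt = 0.6 × 60 × 0.4419 × 6 = 95.44 kip (transverse, base value).
(i) R_nwl + R_nwt = 318.1 kip; (ii) 0.85 R_nwl + 1.5 R_nwt = 332.5 kip.
R_n = max = 332.5 kip [governs: (ii)]; φR_n = 249.4 kip.

φR_n ≈ 249 kip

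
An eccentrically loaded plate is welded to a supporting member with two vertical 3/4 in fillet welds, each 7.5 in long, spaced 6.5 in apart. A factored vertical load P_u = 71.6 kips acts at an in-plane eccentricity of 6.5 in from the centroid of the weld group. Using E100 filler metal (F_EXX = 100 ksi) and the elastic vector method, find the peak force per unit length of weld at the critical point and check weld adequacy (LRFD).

f_max ≈ 13.7 kip/in; adequate

Total weld length L_w = 15 in. Treat welds as unit-width lines.
Polar moment about centroid: J = 2[d³/12 + d(b/2)²] = 2[7.5³/12 + 7.5×3.25²] = 228.8 in³.
Direct shear f_v = P/L_w = 71.6 / 15 = 4.773 kip/in (vertical).
Torsion M = P·e = 71.6 × 6.5 = 465.4 kip·in.
Critical point at (x, y) = (3.25, 3.75) from centroid. f_tx = M·y/J = 7.63 kip/in; f_ty = M·x/J = 6.612 kip/in.
Resultant f_max = √[f_tx² + (f_v + f_ty)²] = √[7.63² + (4.773 + 6.612)²] = 13.71 kip/in.
Capacity per unit length: φr_n = 0.75 × 0.6 × 100 × (0.707 × 0.75) = 23.86 kip/in.
13.71 ≤ 23.86 → adequate.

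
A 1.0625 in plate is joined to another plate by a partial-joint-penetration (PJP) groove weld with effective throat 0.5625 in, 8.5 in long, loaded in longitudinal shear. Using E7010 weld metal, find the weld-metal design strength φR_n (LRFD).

φR_n ≈ 151 kip

E70XX → F_EXX = 70 ksi.
Effective throat (given) t_e = 0.5625 in.
A_we = 0.5625 × 8.5 = 4.781 in².
F_nw = 0.6 F_EXX = 42 ksi.
φR_n = 0.75 × 42 × 4.781 = 150.6 kip.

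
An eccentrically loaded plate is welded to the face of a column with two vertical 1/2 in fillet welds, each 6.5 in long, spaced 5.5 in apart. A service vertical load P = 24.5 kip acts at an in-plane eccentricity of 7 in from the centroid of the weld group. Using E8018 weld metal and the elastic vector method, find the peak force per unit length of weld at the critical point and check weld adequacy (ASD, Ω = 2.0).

f_max ≈ 6.45 kip/in; adequate

E80XX → F_EXX = 80 ksi.
Total weld length L_w = 13 in. Treat welds as unit-width lines.
Polar moment about centroid: J = 2[d³/12 + d(b/2)²] = 2[6.5³/12 + 6.5×2.75²] = 144.1 in³.
Direct shear f_v = P/L_w = 24.5 / 13 = 1.885 kip/in (vertical).
Torsion M = P·e = 24.5 × 7 = 171.5 kip·in.
Critical point at (x, y) = (2.75, 3.25) from centroid. f_tx = M·y/J = 3.868 kip/in; f_ty = M·x/J = 3.273 kip/in.
Resultant f_max = √[f_tx² + (f_v + f_ty)²] = √[3.868² + (1.885 + 3.273)²] = 6.447 kip/in.
Capacity per unit length: r_n/Ω = (1/2.0) × 0.6 × 80 × (0.707 × 0.5) = 8.484 kip/in.
6.447 ≤ 8.484 → adequate.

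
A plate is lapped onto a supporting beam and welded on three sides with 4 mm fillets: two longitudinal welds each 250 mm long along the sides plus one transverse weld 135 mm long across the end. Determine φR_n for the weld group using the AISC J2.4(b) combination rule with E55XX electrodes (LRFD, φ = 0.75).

φR_n ≈ 444 kN

E55XX → F_EXX = 550 MPa.
t_e = 0.707 × 4 = 2.828 mm.
R_nwl = 0.6 × 550 × 2.828 × 500 × 10⁻³ = 466.6 kN (longitudinal, 2 welds).
R_nwt = 0.6 × 550 × 2.828 × 135 × 10⁻³ = 126 kN (transverse, base value).
(i) R_nwl + R_nwt = 592.6 kN; (ii) 0.85 R_nwl + 1.5 R_nwt = 585.6 kN.
R_n = max = 592.6 kN [governs: (i)]; φR_n = 444.5 kN.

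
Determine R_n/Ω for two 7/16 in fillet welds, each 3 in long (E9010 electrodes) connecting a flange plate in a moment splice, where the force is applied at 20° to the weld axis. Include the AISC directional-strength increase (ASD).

E90XX → F_EXX = 90 ksi.
t_e = 0.707 × 0.4375 = 0.3093 in; A_we = 0.3093 × 6 = 1.856 in².
Directional factor: 1.0 + 0.5 sin^1.5(20°) = 1.1.
F_nw = 0.6 × 90 × 1.1 = 59.4 ksi.
R_n/Ω = (59.4 × 1.856) / 2.0 = 55.12 kip.

R_n/Ω ≈ 55.1 kip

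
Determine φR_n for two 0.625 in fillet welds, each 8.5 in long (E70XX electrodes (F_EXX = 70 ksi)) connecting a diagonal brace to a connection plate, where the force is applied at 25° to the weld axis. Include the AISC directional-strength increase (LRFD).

t_e = 0.707 × 0.625 = 0.4419 in; A_we = 0.4419 × 17 = 7.512 in².
Directional factor: 1.0 + 0.5 sin^1.5(25°) = 1.137.
F_nw = 0.6 × 70 × 1.137 = 47.77 ksi.
φR_n = 0.75 × 47.77 × 7.512 = 269.1 kips.

φR_n ≈ 269 kips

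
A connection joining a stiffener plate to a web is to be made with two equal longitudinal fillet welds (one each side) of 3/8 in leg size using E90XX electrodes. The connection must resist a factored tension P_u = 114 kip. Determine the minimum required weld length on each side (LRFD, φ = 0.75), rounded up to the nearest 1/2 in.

L = 5.5 in on each side

E90XX → F_EXX = 90 ksi.
Throat t_e = 0.707 × 0.375 = 0.2651 in.
φr_n = 0.75 × 0.6 × 90 × 0.2651 = 10.74 kip/in.
L_req = P_u / φr_n = 114 / 10.74 = 10.62 in total.
Per side: 10.62 / 2 = 5.308 in.
Round up → use L = 5.5 in on each side.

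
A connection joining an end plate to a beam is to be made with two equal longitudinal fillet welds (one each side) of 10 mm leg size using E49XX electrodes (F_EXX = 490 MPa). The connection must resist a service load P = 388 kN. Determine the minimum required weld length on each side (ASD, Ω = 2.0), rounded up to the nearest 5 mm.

L = 190 mm on each side

Throat t_e = 0.707 × 10 = 7.07 mm.
r_n/Ω = (0.6 × 490 × 7.07) / 2.0 = 1039 N/mm = 1.039 kN/mm.
L_req = P / (r_n/Ω) = 388 / 1.039 = 373.3 mm total.
Per side: 373.3 / 2 = 186.7 mm.
Round up → use L = 190 mm on each side.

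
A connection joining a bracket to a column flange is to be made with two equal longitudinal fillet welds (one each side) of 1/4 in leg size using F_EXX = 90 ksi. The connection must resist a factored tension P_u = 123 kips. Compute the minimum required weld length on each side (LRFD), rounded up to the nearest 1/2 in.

Throat t_e = 0.707 × 0.25 = 0.1767 in.
φr_n = 0.75 × 0.6 × 90 × 0.1767 = 7.158 kips/in.
L_req = P_u / φr_n = 123 / 7.158 = 17.18 in total.
Per side: 17.18 / 2 = 8.591 in.
Round up → use L = 9 in on each side.

L = 9 in on each side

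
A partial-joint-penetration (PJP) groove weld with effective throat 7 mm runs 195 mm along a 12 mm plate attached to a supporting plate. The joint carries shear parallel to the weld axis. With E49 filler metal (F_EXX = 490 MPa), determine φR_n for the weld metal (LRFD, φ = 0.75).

φR_n ≈ 301 kN

Effective throat (given) t_e = 7 mm.
A_we = 7 × 195 = 1365 mm².
F_nw = 0.6 F_EXX = 294 MPa.
φR_n = 0.75 × 294 × 1365 × 10⁻³ = 301 kN.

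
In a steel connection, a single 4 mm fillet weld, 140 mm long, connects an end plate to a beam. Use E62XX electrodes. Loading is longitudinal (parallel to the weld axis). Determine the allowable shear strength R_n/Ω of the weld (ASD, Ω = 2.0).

R_n/Ω ≈ 73.6 kN

E62XX → F_EXX = 620 MPa.
Effective throat t_e = 0.707 × 4 = 2.828 mm.
Total length L = 140 mm; A_we = 2.828 × 140 = 395.9 mm².
F_nw = 0.6 F_EXX = 0.6 × 620 = 372 MPa.
R_n = 372 × 395.9 × 10⁻³ = 147.3 kN; R_n/Ω = 147.3/2.0 = 73.64 kN.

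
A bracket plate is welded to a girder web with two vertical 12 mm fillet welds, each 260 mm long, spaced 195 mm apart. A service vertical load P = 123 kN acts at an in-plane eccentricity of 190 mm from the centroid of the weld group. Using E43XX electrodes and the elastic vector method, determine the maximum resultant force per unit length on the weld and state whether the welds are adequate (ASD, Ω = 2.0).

f_max ≈ 652 N/mm; adequate

E43XX → F_EXX = 430 MPa.
Total weld length L_w = 520 mm. Treat welds as unit-width lines.
Polar moment about centroid: J = 2[d³/12 + d(b/2)²] = 2[260³/12 + 260×97.5²] = 7873000 mm³.
Direct shear f_v = P/L_w = 123×10³ / 520 = 236.5 N/mm (vertical).
Torsion M = P·e = 123×10³ × 190 = 23370000 N·mm.
Critical point at (x, y) = (97.5, 130) from centroid. f_tx = M·y/J = 385.9 N/mm; f_ty = M·x/J = 289.4 N/mm.
Resultant f_max = √[f_tx² + (f_v + f_ty)²] = √[385.9² + (236.5 + 289.4)²] = 652.4 N/mm.
Capacity per unit length: r_n/Ω = (1/2.0) × 0.6 × 430 × (0.707 × 12) = 1094 N/mm.
652.4 ≤ 1094 → adequate.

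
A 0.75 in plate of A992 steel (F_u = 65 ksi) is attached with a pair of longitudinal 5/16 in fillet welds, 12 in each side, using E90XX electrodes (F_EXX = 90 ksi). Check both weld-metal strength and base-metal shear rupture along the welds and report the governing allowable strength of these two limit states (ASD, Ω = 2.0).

R_n/Ω ≈ 143 kips (weld metal governs)

t_e = 0.707 × 0.3125 = 0.2209 in; L = 24 in.
Weld metal: R_n/Ω = (1/2.0) × 0.6 × 90 × 0.2209 × 24 = 143.2 kips.
Base metal (shear rupture): R_n/Ω = (1/2.0) × 0.6 × 65 × 0.75 × 24 = 351 kips.
Governing: weld metal.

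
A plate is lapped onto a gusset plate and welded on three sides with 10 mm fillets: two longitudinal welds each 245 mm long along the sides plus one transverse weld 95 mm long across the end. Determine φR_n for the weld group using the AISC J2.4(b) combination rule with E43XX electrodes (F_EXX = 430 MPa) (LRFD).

t_e = 0.707 × 10 = 7.07 mm.
R_nwl = 0.6 × 430 × 7.07 × 490 × 10⁻³ = 893.8 kN (longitudinal, 2 welds).
R_nwt = 0.6 × 430 × 7.07 × 95 × 10⁻³ = 173.3 kN (transverse, base value).
(i) R_nwl + R_nwt = 1067 kN; (ii) 0.85 R_nwl + 1.5 R_nwt = 1020 kN.
R_n = max = 1067 kN [governs: (i)]; φR_n = 800.3 kN.

φR_n ≈ 800 kN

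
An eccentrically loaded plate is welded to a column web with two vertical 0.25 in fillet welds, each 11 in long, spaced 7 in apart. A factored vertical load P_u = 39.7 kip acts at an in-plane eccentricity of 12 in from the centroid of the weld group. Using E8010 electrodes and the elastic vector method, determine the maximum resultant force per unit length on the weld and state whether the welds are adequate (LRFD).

E80XX → F_EXX = 80 ksi.
Total weld length L_w = 22 in. Treat welds as unit-width lines.
Polar moment about centroid: J = 2[d³/12 + d(b/2)²] = 2[11³/12 + 11×3.5²] = 491.3 in³.
Direct shear f_v = P/L_w = 39.7 / 22 = 1.805 kip/in (vertical).
Torsion M = P·e = 39.7 × 12 = 476.4 kip·in.
Critical point at (x, y) = (3.5, 5.5) from centroid. f_tx = M·y/J = 5.333 kip/in; f_ty = M·x/J = 3.394 kip/in.
Resultant f_max = √[f_tx² + (f_v + f_ty)²] = √[5.333² + (1.805 + 3.394)²] = 7.447 kip/in.
Capacity per unit length: φr_n = 0.75 × 0.6 × 80 × (0.707 × 0.25) = 6.363 kip/in.
7.447 > 6.363 → NOT adequate.

f_max ≈ 7.45 kip/in; NOT adequate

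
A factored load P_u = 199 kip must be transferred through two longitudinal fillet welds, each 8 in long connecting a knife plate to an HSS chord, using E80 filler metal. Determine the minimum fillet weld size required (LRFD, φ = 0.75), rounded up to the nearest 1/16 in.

w = 1/2 in

E80XX → F_EXX = 80 ksi.
Total weld length L = 16 in.
Required throat t_e = P_u / (φ × 0.6 F_EXX × L) = 199 / (0.75 × 0.6 × 80 × 16) = 0.3455 in.
Required leg w = t_e / 0.707 = 0.4887 in → use 1/2 in.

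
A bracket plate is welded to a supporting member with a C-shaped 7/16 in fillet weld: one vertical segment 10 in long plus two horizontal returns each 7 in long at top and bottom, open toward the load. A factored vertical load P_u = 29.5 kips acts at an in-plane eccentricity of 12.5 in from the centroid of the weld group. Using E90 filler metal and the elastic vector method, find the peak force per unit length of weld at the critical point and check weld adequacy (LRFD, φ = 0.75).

f_max ≈ 5.56 kip/in; adequate

E90XX → F_EXX = 90 ksi.
Total weld length L_w = 24 in. Treat welds as unit-width lines.
Centroid: x̄ = 2×7×3.5 / 24 = 2.042 in from the vertical weld.
Polar moment about centroid: J = I_x + I_y = [10³/12 + 2×7×5²] + [10×2.042² + 2(7³/12 + 7×1.458²)] = 562 in³.
Direct shear f_v = P/L_w = 29.5 / 24 = 1.229 kip/in (vertical).
Torsion M = P·e = 29.5 × 12.5 = 368.75 kip·in.
Critical point at (x, y) = (4.958, 5) from centroid. f_tx = M·y/J = 3.281 kip/in; f_ty = M·x/J = 3.254 kip/in.
Resultant f_max = √[f_tx² + (f_v + f_ty)²] = √[3.281² + (1.229 + 3.254)²] = 5.555 kip/in.
Capacity per unit length: φr_n = 0.75 × 0.6 × 90 × (0.707 × 0.4375) = 12.53 kip/in.
5.555 ≤ 12.53 → adequate.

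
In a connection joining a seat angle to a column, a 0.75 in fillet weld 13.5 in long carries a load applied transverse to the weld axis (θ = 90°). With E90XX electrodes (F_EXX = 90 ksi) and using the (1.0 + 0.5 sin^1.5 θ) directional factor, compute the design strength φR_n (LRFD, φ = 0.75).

φR_n ≈ 435 kips

t_e = 0.707 × 0.75 = 0.5302 in; A_we = 0.5302 × 13.5 = 7.158 in².
Directional factor: 1.0 + 0.5 sin^1.5(90°) = 1.5.
F_nw = 0.6 × 90 × 1.5 = 81 ksi.
φR_n = 0.75 × 81 × 7.158 = 434.9 kips.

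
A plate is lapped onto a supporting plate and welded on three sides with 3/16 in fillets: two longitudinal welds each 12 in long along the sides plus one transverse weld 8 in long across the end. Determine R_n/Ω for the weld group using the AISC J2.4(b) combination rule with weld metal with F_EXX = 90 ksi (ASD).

R_n/Ω ≈ 116 kip

t_e = 0.707 × 0.1875 = 0.1326 in.
R_nwl = 0.6 × 90 × 0.1326 × 24 = 171.8 kip (longitudinal, 2 welds).
R_nwt = 0.6 × 90 × 0.1326 × 8 = 57.27 kip (transverse, base value).
(i) R_nwl + R_nwt = 229.1 kip; (ii) 0.85 R_nwl + 1.5 R_nwt = 231.9 kip.
R_n = max = 231.9 kip [governs: (ii)]; R_n/Ω = 116 kip.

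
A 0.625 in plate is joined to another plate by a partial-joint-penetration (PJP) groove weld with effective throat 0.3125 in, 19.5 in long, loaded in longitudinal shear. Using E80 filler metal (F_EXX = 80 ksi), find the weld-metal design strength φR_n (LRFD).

φR_n ≈ 219 kips

Effective throat (given) t_e = 0.3125 in.
A_we = 0.3125 × 19.5 = 6.094 in².
F_nw = 0.6 F_EXX = 48 ksi.
φR_n = 0.75 × 48 × 6.094 = 219.4 kips.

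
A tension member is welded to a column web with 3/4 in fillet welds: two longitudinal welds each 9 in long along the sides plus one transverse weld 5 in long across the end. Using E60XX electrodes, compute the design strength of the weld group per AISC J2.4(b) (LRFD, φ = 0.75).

E60XX → F_EXX = 60 ksi.
t_e = 0.707 × 0.75 = 0.5302 in.
R_nwl = 0.6 × 60 × 0.5302 × 18 = 343.6 kip (longitudinal, 2 welds).
R_nwt = 0.6 × 60 × 0.5302 × 5 = 95.44 kip (transverse, base value).
(i) R_nwl + R_nwt = 439 kip; (ii) 0.85 R_nwl + 1.5 R_nwt = 435.2 kip.
R_n = max = 439 kip [governs: (i)]; φR_n = 329.3 kip.

φR_n ≈ 329 kip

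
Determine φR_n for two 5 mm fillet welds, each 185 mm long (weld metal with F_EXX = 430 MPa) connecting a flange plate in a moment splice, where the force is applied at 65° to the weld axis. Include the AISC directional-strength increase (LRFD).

t_e = 0.707 × 5 = 3.535 mm; A_we = 3.535 × 370 = 1308 mm².
Directional factor: 1.0 + 0.5 sin^1.5(65°) = 1.431.
F_nw = 0.6 × 430 × 1.431 = 369.3 MPa.
φR_n = 0.75 × 369.3 × 1308 × 10⁻³ = 362.3 kN.

φR_n ≈ 362 kN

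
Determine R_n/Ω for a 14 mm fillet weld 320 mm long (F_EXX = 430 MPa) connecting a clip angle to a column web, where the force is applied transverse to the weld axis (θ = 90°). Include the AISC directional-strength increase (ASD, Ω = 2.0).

t_e = 0.707 × 14 = 9.898 mm; A_we = 9.898 × 320 = 3167 mm².
Directional factor: 1.0 + 0.5 sin^1.5(90°) = 1.5.
F_nw = 0.6 × 430 × 1.5 = 387 MPa.
R_n/Ω = (387 × 3167) / 2.0 × 10⁻³ = 612.9 kN.

R_n/Ω ≈ 613 kN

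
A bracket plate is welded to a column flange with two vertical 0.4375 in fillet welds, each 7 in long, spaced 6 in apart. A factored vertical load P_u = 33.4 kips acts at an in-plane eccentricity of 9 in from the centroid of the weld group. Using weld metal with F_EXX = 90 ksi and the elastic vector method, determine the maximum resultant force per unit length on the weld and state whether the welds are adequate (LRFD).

f_max ≈ 9.3 kip/in; adequate

Total weld length L_w = 14 in. Treat welds as unit-width lines.
Polar moment about centroid: J = 2[d³/12 + d(b/2)²] = 2[7³/12 + 7×3²] = 183.2 in³.
Direct shear f_v = P/L_w = 33.4 / 14 = 2.386 kip/in (vertical).
Torsion M = P·e = 33.4 × 9 = 300.6 kip·in.
Critical point at (x, y) = (3, 3.5) from centroid. f_tx = M·y/J = 5.744 kip/in; f_ty = M·x/J = 4.923 kip/in.
Resultant f_max = √[f_tx² + (f_v + f_ty)²] = √[5.744² + (2.386 + 4.923)²] = 9.296 kip/in.
Capacity per unit length: φr_n = 0.75 × 0.6 × 90 × (0.707 × 0.4375) = 12.53 kip/in.
9.296 ≤ 12.53 → adequate.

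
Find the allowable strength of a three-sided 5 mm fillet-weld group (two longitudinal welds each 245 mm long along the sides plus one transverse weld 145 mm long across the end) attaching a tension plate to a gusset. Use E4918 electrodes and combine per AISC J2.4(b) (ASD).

R_n/Ω ≈ 330 kN

E49XX → F_EXX = 490 MPa.
t_e = 0.707 × 5 = 3.535 mm.
R_nwl = 0.6 × 490 × 3.535 × 490 × 10⁻³ = 509.3 kN (longitudinal, 2 welds).
R_nwt = 0.6 × 490 × 3.535 × 145 × 10⁻³ = 150.7 kN (transverse, base value).
(i) R_nwl + R_nwt = 659.9 kN; (ii) 0.85 R_nwl + 1.5 R_nwt = 658.9 kN.
R_n = max = 659.9 kN [governs: (i)]; R_n/Ω = 330 kN.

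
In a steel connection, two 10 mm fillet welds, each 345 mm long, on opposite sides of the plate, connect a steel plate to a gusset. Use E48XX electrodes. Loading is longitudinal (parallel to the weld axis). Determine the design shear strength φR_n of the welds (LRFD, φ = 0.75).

E48XX → F_EXX = 480 MPa.
Effective throat t_e = 0.707 × 10 = 7.07 mm.
Total length L = 690 mm; A_we = 7.07 × 690 = 4878 mm².
F_nw = 0.6 F_EXX = 0.6 × 480 = 288 MPa.
φR_n = 0.75 × 288 × 4878 × 10⁻³ = 1054 kN.

φR_n ≈ 1050 kN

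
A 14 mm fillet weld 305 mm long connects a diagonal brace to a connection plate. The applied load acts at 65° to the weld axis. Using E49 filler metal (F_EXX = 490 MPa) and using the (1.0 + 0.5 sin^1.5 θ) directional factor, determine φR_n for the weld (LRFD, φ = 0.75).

φR_n ≈ 953 kN

t_e = 0.707 × 14 = 9.898 mm; A_we = 9.898 × 305 = 3019 mm².
Directional factor: 1.0 + 0.5 sin^1.5(65°) = 1.431.
F_nw = 0.6 × 490 × 1.431 = 420.8 MPa.
φR_n = 0.75 × 420.8 × 3019 × 10⁻³ = 952.8 kN.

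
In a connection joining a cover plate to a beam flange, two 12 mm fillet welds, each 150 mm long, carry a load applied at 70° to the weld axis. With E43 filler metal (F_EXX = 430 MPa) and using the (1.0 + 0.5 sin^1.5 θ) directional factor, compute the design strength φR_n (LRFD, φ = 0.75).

φR_n ≈ 717 kN

t_e = 0.707 × 12 = 8.484 mm; A_we = 8.484 × 300 = 2545 mm².
Directional factor: 1.0 + 0.5 sin^1.5(70°) = 1.455.
F_nw = 0.6 × 430 × 1.455 = 375.5 MPa.
φR_n = 0.75 × 375.5 × 2545 × 10⁻³ = 716.8 kN.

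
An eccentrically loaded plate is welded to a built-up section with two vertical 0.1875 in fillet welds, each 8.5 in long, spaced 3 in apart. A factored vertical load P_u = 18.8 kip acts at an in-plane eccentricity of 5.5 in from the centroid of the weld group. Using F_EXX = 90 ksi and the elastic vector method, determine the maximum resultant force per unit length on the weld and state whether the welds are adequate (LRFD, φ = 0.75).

f_max ≈ 3.83 kip/in; adequate

Total weld length L_w = 17 in. Treat welds as unit-width lines.
Polar moment about centroid: J = 2[d³/12 + d(b/2)²] = 2[8.5³/12 + 8.5×1.5²] = 140.6 in³.
Direct shear f_v = P/L_w = 18.8 / 17 = 1.106 kip/in (vertical).
Torsion M = P·e = 18.8 × 5.5 = 103.4 kip·in.
Critical point at (x, y) = (1.5, 4.25) from centroid. f_tx = M·y/J = 3.125 kip/in; f_ty = M·x/J = 1.103 kip/in.
Resultant f_max = √[f_tx² + (f_v + f_ty)²] = √[3.125² + (1.106 + 1.103)²] = 3.827 kip/in.
Capacity per unit length: φr_n = 0.75 × 0.6 × 90 × (0.707 × 0.1875) = 5.369 kip/in.
3.827 ≤ 5.369 → adequate.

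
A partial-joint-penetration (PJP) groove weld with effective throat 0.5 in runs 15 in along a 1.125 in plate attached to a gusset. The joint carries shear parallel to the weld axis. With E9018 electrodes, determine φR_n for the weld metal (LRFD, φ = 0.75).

φR_n ≈ 304 kips

E90XX → F_EXX = 90 ksi.
Effective throat (given) t_e = 0.5 in.
A_we = 0.5 × 15 = 7.5 in².
F_nw = 0.6 F_EXX = 54 ksi.
φR_n = 0.75 × 54 × 7.5 = 303.8 kips.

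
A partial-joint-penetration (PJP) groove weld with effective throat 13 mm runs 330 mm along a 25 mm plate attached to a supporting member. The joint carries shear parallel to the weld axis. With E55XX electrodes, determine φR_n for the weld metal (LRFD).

E55XX → F_EXX = 550 MPa.
Effective throat (given) t_e = 13 mm.
A_we = 13 × 330 = 4290 mm².
F_nw = 0.6 F_EXX = 330 MPa.
φR_n = 0.75 × 330 × 4290 × 10⁻³ = 1062 kN.

φR_n ≈ 1060 kN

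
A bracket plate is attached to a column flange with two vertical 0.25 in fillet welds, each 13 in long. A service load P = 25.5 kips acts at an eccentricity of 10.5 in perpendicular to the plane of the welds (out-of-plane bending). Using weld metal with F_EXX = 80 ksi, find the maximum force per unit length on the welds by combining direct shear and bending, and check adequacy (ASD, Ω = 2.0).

L_w = 2 × 13 = 26 in; section modulus (unit throat) S = 2 × L²/6 = 56.33 in².
Direct shear f_v = P/L_w = 25.5/26 = 0.9808 kip/in.
Moment M = P × e = 25.5 × 10.5 = 267.75 kip·in; bending f_b = M/S = 4.753 kip/in.
f_max = √(f_v² + f_b²) = √(0.9808² + 4.753²) = 4.853 kip/in.
r_n/Ω = (1/2.0) × 0.6 × 80 × (0.707 × 0.25) = 4.242 kip/in → NOT adequate.

f_max ≈ 4.85 kip/in; NOT adequate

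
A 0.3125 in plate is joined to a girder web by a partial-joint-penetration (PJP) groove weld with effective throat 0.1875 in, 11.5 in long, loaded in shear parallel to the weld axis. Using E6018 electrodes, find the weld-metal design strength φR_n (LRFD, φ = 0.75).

E60XX → F_EXX = 60 ksi.
Effective throat (given) t_e = 0.1875 in.
A_we = 0.1875 × 11.5 = 2.156 in².
F_nw = 0.6 F_EXX = 36 ksi.
φR_n = 0.75 × 36 × 2.156 = 58.22 kip.

φR_n ≈ 58.2 kip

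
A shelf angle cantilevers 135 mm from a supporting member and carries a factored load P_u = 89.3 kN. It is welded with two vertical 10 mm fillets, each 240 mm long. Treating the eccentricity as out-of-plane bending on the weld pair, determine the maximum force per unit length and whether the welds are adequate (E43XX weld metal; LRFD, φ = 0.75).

f_max ≈ 655 N/mm; adequate

E43XX → F_EXX = 430 MPa.
L_w = 2 × 240 = 480 mm; section modulus (unit throat) S = 2 × L²/6 = 19200 mm².
Direct shear f_v = P/L_w = 89.3×10³/480 = 186 N/mm.
Moment M = P × e = 89.3×10³ × 135 = 12056000 N·mm; bending f_b = M/S = 627.9 N/mm.
f_max = √(f_v² + f_b²) = √(186² + 627.9²) = 654.9 N/mm.
φr_n = 0.75 × 0.6 × 430 × (0.707 × 10) = 1368 N/mm → adequate.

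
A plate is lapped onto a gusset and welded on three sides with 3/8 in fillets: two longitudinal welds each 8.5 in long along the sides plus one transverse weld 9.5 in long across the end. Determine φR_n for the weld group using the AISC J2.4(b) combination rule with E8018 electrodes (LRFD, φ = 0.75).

E80XX → F_EXX = 80 ksi.
t_e = 0.707 × 0.375 = 0.2651 in.
R_nwl = 0.6 × 80 × 0.2651 × 17 = 216.3 kips (longitudinal, 2 welds).
R_nwt = 0.6 × 80 × 0.2651 × 9.5 = 120.9 kips (transverse, base value).
(i) R_nwl + R_nwt = 337.2 kips; (ii) 0.85 R_nwl + 1.5 R_nwt = 365.2 kips.
R_n = max = 365.2 kips [governs: (ii)]; φR_n = 273.9 kips.

φR_n ≈ 274 kips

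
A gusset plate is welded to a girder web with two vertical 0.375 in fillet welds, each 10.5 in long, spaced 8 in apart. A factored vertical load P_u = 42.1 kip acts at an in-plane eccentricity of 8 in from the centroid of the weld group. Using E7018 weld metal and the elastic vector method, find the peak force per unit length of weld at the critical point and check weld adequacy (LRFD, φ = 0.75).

f_max ≈ 5.65 kip/in; adequate

E70XX → F_EXX = 70 ksi.
Total weld length L_w = 21 in. Treat welds as unit-width lines.
Polar moment about centroid: J = 2[d³/12 + d(b/2)²] = 2[10.5³/12 + 10.5×4²] = 528.9 in³.
Direct shear f_v = P/L_w = 42.1 / 21 = 2.005 kip/in (vertical).
Torsion M = P·e = 42.1 × 8 = 336.8 kip·in.
Critical point at (x, y) = (4, 5.25) from centroid. f_tx = M·y/J = 3.343 kip/in; f_ty = M·x/J = 2.547 kip/in.
Resultant f_max = √[f_tx² + (f_v + f_ty)²] = √[3.343² + (2.005 + 2.547)²] = 5.647 kip/in.
Capacity per unit length: φr_n = 0.75 × 0.6 × 70 × (0.707 × 0.375) = 8.351 kip/in.
5.647 ≤ 8.351 → adequate.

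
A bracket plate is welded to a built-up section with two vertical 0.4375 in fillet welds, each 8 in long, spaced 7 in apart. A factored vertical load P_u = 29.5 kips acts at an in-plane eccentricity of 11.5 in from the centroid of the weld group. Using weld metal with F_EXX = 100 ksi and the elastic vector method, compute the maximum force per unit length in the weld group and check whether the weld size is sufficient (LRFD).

f_max ≈ 7.75 kip/in; adequate

Total weld length L_w = 16 in. Treat welds as unit-width lines.
Polar moment about centroid: J = 2[d³/12 + d(b/2)²] = 2[8³/12 + 8×3.5²] = 281.3 in³.
Direct shear f_v = P/L_w = 29.5 / 16 = 1.844 kip/in (vertical).
Torsion M = P·e = 29.5 × 11.5 = 339.25 kip·in.
Critical point at (x, y) = (3.5, 4) from centroid. f_tx = M·y/J = 4.823 kip/in; f_ty = M·x/J = 4.221 kip/in.
Resultant f_max = √[f_tx² + (f_v + f_ty)²] = √[4.823² + (1.844 + 4.221)²] = 7.749 kip/in.
Capacity per unit length: φr_n = 0.75 × 0.6 × 100 × (0.707 × 0.4375) = 13.92 kip/in.
7.749 ≤ 13.92 → adequate.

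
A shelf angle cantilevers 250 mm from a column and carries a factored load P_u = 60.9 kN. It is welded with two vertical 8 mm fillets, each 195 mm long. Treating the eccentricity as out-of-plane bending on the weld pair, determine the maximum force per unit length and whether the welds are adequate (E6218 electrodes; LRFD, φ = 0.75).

f_max ≈ 1210 N/mm; adequate

E62XX → F_EXX = 620 MPa.
L_w = 2 × 195 = 390 mm; section modulus (unit throat) S = 2 × L²/6 = 12680 mm².
Direct shear f_v = P/L_w = 60.9×10³/390 = 156.2 N/mm.
Moment M = P × e = 60.9×10³ × 250 = 15225000 N·mm; bending f_b = M/S = 1201 N/mm.
f_max = √(f_v² + f_b²) = √(156.2² + 1201²) = 1211 N/mm.
φr_n = 0.75 × 0.6 × 620 × (0.707 × 8) = 1578 N/mm → adequate.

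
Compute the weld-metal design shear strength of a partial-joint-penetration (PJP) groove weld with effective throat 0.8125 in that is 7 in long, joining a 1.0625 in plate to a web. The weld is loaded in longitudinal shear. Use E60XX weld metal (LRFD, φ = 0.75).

E60XX → F_EXX = 60 ksi.
Effective throat (given) t_e = 0.8125 in.
A_we = 0.8125 × 7 = 5.688 in².
F_nw = 0.6 F_EXX = 36 ksi.
φR_n = 0.75 × 36 × 5.688 = 153.6 kips.

φR_n ≈ 154 kips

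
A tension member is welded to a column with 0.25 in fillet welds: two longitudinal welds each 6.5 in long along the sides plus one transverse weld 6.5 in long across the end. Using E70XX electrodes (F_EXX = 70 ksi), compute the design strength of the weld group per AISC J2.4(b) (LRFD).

φR_n ≈ 116 kip

t_e = 0.707 × 0.25 = 0.1767 in.
R_nwl = 0.6 × 70 × 0.1767 × 13 = 96.51 kip (longitudinal, 2 welds).
R_nwt = 0.6 × 70 × 0.1767 × 6.5 = 48.25 kip (transverse, base value).
(i) R_nwl + R_nwt = 144.8 kip; (ii) 0.85 R_nwl + 1.5 R_nwt = 154.4 kip.
R_n = max = 154.4 kip [governs: (ii)]; φR_n = 115.8 kip.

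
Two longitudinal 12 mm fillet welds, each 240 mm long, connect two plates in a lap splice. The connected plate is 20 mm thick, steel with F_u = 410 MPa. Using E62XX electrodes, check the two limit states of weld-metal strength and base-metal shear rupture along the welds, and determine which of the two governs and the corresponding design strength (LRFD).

φR_n ≈ 1140 kN (weld metal governs)

E62XX → F_EXX = 620 MPa.
t_e = 0.707 × 12 = 8.484 mm; L = 480 mm.
Weld metal: φR_n = 0.75 × 0.6 × 620 × 8.484 × 480 × 10⁻³ = 1136 kN.
Base metal (shear rupture): φR_n = 0.75 × 0.6 × 410 × 20 × 480 × 10⁻³ = 1771 kN.
Governing: weld metal.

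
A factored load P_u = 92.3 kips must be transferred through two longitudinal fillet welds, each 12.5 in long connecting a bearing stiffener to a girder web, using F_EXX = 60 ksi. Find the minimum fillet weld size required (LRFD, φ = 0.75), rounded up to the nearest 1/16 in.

w = 1/4 in

Total weld length L = 25 in.
Required throat t_e = P_u / (φ × 0.6 F_EXX × L) = 92.3 / (0.75 × 0.6 × 60 × 25) = 0.1367 in.
Required leg w = t_e / 0.707 = 0.1934 in → use 1/4 in.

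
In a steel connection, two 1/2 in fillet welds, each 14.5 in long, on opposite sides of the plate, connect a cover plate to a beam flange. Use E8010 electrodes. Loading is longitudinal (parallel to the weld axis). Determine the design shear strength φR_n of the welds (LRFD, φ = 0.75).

E80XX → F_EXX = 80 ksi.
Effective throat t_e = 0.707 × 0.5 = 0.3535 in.
Total length L = 29 in; A_we = 0.3535 × 29 = 10.25 in².
F_nw = 0.6 F_EXX = 0.6 × 80 = 48 ksi.
φR_n = 0.75 × 48 × 10.25 = 369.1 kip.

φR_n ≈ 369 kip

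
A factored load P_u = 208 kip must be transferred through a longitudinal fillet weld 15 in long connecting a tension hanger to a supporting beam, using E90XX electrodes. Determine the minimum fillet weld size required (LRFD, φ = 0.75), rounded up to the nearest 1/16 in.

w = 1/2 in

E90XX → F_EXX = 90 ksi.
Total weld length L = 15 in.
Required throat t_e = P_u / (φ × 0.6 F_EXX × L) = 208 / (0.75 × 0.6 × 90 × 15) = 0.3424 in.
Required leg w = t_e / 0.707 = 0.4843 in → use 1/2 in.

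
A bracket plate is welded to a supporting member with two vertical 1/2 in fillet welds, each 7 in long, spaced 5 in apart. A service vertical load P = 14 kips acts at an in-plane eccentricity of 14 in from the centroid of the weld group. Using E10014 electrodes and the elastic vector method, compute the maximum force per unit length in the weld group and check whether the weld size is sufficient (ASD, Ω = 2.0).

E100XX → F_EXX = 100 ksi.
Total weld length L_w = 14 in. Treat welds as unit-width lines.
Polar moment about centroid: J = 2[d³/12 + d(b/2)²] = 2[7³/12 + 7×2.5²] = 144.7 in³.
Direct shear f_v = P/L_w = 14 / 14 = 1 kip/in (vertical).
Torsion M = P·e = 14 × 14 = 196 kip·in.
Critical point at (x, y) = (2.5, 3.5) from centroid. f_tx = M·y/J = 4.742 kip/in; f_ty = M·x/J = 3.387 kip/in.
Resultant f_max = √[f_tx² + (f_v + f_ty)²] = √[4.742² + (1 + 3.387)²] = 6.46 kip/in.
Capacity per unit length: r_n/Ω = (1/2.0) × 0.6 × 100 × (0.707 × 0.5) = 10.6 kip/in.
6.46 ≤ 10.6 → adequate.

f_max ≈ 6.46 kip/in; adequate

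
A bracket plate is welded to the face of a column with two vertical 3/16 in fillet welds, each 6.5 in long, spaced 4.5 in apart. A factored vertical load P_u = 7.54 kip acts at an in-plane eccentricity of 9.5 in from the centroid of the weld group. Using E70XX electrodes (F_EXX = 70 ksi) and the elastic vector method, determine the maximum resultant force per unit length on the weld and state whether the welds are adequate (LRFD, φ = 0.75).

Total weld length L_w = 13 in. Treat welds as unit-width lines.
Polar moment about centroid: J = 2[d³/12 + d(b/2)²] = 2[6.5³/12 + 6.5×2.25²] = 111.6 in³.
Direct shear f_v = P/L_w = 7.54 / 13 = 0.58 kip/in (vertical).
Torsion M = P·e = 7.54 × 9.5 = 71.63 kip·in.
Critical point at (x, y) = (2.25, 3.25) from centroid. f_tx = M·y/J = 2.086 kip/in; f_ty = M·x/J = 1.444 kip/in.
Resultant f_max = √[f_tx² + (f_v + f_ty)²] = √[2.086² + (0.58 + 1.444)²] = 2.907 kip/in.
Capacity per unit length: φr_n = 0.75 × 0.6 × 70 × (0.707 × 0.1875) = 4.176 kip/in.
2.907 ≤ 4.176 → adequate.

f_max ≈ 2.91 kip/in; adequate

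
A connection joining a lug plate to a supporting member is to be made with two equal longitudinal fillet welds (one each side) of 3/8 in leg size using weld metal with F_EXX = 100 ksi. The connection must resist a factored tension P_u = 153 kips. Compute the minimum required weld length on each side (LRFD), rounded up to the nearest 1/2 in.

Throat t_e = 0.707 × 0.375 = 0.2651 in.
φr_n = 0.75 × 0.6 × 100 × 0.2651 = 11.93 kips/in.
L_req = P_u / φr_n = 153 / 11.93 = 12.82 in total.
Per side: 12.82 / 2 = 6.412 in.
Round up → use L = 6.5 in on each side.

L = 6.5 in on each side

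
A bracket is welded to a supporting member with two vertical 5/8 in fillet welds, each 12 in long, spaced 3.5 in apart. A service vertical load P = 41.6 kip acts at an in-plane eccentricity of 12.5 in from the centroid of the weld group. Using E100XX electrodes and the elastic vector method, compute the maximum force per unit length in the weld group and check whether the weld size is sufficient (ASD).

f_max ≈ 9.62 kip/in; adequate

E100XX → F_EXX = 100 ksi.
Total weld length L_w = 24 in. Treat welds as unit-width lines.
Polar moment about centroid: J = 2[d³/12 + d(b/2)²] = 2[12³/12 + 12×1.75²] = 361.5 in³.
Direct shear f_v = P/L_w = 41.6 / 24 = 1.733 kip/in (vertical).
Torsion M = P·e = 41.6 × 12.5 = 520 kip·in.
Critical point at (x, y) = (1.75, 6) from centroid. f_tx = M·y/J = 8.631 kip/in; f_ty = M·x/J = 2.517 kip/in.
Resultant f_max = √[f_tx² + (f_v + f_ty)²] = √[8.631² + (1.733 + 2.517)²] = 9.621 kip/in.
Capacity per unit length: r_n/Ω = (1/2.0) × 0.6 × 100 × (0.707 × 0.625) = 13.26 kip/in.
9.621 ≤ 13.26 → adequate.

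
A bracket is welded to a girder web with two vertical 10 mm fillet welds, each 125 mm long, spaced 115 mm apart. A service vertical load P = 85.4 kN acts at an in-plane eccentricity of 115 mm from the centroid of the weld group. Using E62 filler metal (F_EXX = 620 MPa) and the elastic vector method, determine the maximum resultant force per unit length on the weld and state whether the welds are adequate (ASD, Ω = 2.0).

f_max ≈ 988 N/mm; adequate

Total weld length L_w = 250 mm. Treat welds as unit-width lines.
Polar moment about centroid: J = 2[d³/12 + d(b/2)²] = 2[125³/12 + 125×57.5²] = 1152000 mm³.
Direct shear f_v = P/L_w = 85.4×10³ / 250 = 341.6 N/mm (vertical).
Torsion M = P·e = 85.4×10³ × 115 = 9821000 N·mm.
Critical point at (x, y) = (57.5, 62.5) from centroid. f_tx = M·y/J = 532.8 N/mm; f_ty = M·x/J = 490.2 N/mm.
Resultant f_max = √[f_tx² + (f_v + f_ty)²] = √[532.8² + (341.6 + 490.2)²] = 987.8 N/mm.
Capacity per unit length: r_n/Ω = (1/2.0) × 0.6 × 620 × (0.707 × 10) = 1315 N/mm.
987.8 ≤ 1315 → adequate.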